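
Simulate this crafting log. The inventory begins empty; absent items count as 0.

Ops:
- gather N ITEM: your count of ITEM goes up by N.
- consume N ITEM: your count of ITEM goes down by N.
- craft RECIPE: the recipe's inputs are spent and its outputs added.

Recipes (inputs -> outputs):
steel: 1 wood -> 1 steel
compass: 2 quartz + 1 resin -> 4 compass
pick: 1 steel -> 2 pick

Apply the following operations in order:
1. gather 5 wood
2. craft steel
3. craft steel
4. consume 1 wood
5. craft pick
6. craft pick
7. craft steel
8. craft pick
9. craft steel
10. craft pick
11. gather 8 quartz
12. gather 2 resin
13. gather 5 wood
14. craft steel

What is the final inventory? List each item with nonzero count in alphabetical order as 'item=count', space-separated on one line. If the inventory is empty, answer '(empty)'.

After 1 (gather 5 wood): wood=5
After 2 (craft steel): steel=1 wood=4
After 3 (craft steel): steel=2 wood=3
After 4 (consume 1 wood): steel=2 wood=2
After 5 (craft pick): pick=2 steel=1 wood=2
After 6 (craft pick): pick=4 wood=2
After 7 (craft steel): pick=4 steel=1 wood=1
After 8 (craft pick): pick=6 wood=1
After 9 (craft steel): pick=6 steel=1
After 10 (craft pick): pick=8
After 11 (gather 8 quartz): pick=8 quartz=8
After 12 (gather 2 resin): pick=8 quartz=8 resin=2
After 13 (gather 5 wood): pick=8 quartz=8 resin=2 wood=5
After 14 (craft steel): pick=8 quartz=8 resin=2 steel=1 wood=4

Answer: pick=8 quartz=8 resin=2 steel=1 wood=4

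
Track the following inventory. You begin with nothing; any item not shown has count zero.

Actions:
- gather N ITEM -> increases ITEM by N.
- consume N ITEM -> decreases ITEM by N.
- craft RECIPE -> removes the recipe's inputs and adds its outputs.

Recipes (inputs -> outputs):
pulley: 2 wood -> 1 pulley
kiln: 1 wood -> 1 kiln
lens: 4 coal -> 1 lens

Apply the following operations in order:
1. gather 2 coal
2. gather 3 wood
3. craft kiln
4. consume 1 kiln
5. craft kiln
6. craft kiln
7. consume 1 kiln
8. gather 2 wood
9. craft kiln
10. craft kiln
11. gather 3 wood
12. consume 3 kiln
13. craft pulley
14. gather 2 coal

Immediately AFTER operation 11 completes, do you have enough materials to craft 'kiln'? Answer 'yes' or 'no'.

After 1 (gather 2 coal): coal=2
After 2 (gather 3 wood): coal=2 wood=3
After 3 (craft kiln): coal=2 kiln=1 wood=2
After 4 (consume 1 kiln): coal=2 wood=2
After 5 (craft kiln): coal=2 kiln=1 wood=1
After 6 (craft kiln): coal=2 kiln=2
After 7 (consume 1 kiln): coal=2 kiln=1
After 8 (gather 2 wood): coal=2 kiln=1 wood=2
After 9 (craft kiln): coal=2 kiln=2 wood=1
After 10 (craft kiln): coal=2 kiln=3
After 11 (gather 3 wood): coal=2 kiln=3 wood=3

Answer: yes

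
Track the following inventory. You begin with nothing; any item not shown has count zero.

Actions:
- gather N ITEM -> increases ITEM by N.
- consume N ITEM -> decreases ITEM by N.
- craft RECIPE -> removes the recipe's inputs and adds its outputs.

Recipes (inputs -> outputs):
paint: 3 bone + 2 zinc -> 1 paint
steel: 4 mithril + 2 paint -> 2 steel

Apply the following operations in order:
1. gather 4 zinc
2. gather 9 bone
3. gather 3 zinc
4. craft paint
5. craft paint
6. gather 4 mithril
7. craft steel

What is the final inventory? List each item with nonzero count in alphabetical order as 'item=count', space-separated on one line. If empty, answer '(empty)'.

Answer: bone=3 steel=2 zinc=3

Derivation:
After 1 (gather 4 zinc): zinc=4
After 2 (gather 9 bone): bone=9 zinc=4
After 3 (gather 3 zinc): bone=9 zinc=7
After 4 (craft paint): bone=6 paint=1 zinc=5
After 5 (craft paint): bone=3 paint=2 zinc=3
After 6 (gather 4 mithril): bone=3 mithril=4 paint=2 zinc=3
After 7 (craft steel): bone=3 steel=2 zinc=3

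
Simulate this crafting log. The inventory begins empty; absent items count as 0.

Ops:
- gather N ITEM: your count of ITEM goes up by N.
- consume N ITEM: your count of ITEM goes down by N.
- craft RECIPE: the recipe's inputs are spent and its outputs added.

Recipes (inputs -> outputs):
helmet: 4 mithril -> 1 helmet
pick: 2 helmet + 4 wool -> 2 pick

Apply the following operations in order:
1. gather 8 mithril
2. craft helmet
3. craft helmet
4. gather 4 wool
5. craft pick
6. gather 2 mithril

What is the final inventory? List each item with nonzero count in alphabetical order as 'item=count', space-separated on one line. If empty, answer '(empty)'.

Answer: mithril=2 pick=2

Derivation:
After 1 (gather 8 mithril): mithril=8
After 2 (craft helmet): helmet=1 mithril=4
After 3 (craft helmet): helmet=2
After 4 (gather 4 wool): helmet=2 wool=4
After 5 (craft pick): pick=2
After 6 (gather 2 mithril): mithril=2 pick=2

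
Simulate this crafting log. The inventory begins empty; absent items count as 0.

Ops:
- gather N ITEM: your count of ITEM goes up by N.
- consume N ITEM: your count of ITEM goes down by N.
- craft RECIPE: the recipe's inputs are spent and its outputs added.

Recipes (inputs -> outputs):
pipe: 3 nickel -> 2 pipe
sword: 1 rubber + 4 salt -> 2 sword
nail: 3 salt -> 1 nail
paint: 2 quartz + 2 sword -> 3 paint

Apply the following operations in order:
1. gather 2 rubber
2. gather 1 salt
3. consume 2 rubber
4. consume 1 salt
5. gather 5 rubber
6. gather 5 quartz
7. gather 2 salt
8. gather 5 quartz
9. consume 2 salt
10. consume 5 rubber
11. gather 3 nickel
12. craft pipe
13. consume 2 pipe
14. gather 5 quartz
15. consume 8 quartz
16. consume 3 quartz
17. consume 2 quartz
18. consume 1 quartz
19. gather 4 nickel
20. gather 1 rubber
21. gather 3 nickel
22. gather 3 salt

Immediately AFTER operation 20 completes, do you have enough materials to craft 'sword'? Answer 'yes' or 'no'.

Answer: no

Derivation:
After 1 (gather 2 rubber): rubber=2
After 2 (gather 1 salt): rubber=2 salt=1
After 3 (consume 2 rubber): salt=1
After 4 (consume 1 salt): (empty)
After 5 (gather 5 rubber): rubber=5
After 6 (gather 5 quartz): quartz=5 rubber=5
After 7 (gather 2 salt): quartz=5 rubber=5 salt=2
After 8 (gather 5 quartz): quartz=10 rubber=5 salt=2
After 9 (consume 2 salt): quartz=10 rubber=5
After 10 (consume 5 rubber): quartz=10
After 11 (gather 3 nickel): nickel=3 quartz=10
After 12 (craft pipe): pipe=2 quartz=10
After 13 (consume 2 pipe): quartz=10
After 14 (gather 5 quartz): quartz=15
After 15 (consume 8 quartz): quartz=7
After 16 (consume 3 quartz): quartz=4
After 17 (consume 2 quartz): quartz=2
After 18 (consume 1 quartz): quartz=1
After 19 (gather 4 nickel): nickel=4 quartz=1
After 20 (gather 1 rubber): nickel=4 quartz=1 rubber=1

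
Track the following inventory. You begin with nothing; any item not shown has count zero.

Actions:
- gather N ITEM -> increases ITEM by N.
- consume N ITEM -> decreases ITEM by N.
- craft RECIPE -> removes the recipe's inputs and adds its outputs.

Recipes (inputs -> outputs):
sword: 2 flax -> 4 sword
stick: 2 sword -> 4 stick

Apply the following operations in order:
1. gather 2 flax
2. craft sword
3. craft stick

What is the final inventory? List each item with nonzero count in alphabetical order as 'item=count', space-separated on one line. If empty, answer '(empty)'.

After 1 (gather 2 flax): flax=2
After 2 (craft sword): sword=4
After 3 (craft stick): stick=4 sword=2

Answer: stick=4 sword=2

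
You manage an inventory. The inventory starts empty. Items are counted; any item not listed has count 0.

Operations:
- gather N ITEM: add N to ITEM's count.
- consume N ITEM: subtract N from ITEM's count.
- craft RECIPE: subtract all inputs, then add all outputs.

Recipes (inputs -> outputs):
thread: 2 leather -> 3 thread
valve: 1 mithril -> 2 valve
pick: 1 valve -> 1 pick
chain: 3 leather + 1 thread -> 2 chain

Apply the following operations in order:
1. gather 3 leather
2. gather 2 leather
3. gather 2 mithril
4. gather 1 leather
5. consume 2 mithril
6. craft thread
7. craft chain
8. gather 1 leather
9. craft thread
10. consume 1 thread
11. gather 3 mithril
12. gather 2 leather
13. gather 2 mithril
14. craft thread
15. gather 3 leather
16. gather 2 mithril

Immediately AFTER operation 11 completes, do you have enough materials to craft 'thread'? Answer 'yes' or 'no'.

Answer: no

Derivation:
After 1 (gather 3 leather): leather=3
After 2 (gather 2 leather): leather=5
After 3 (gather 2 mithril): leather=5 mithril=2
After 4 (gather 1 leather): leather=6 mithril=2
After 5 (consume 2 mithril): leather=6
After 6 (craft thread): leather=4 thread=3
After 7 (craft chain): chain=2 leather=1 thread=2
After 8 (gather 1 leather): chain=2 leather=2 thread=2
After 9 (craft thread): chain=2 thread=5
After 10 (consume 1 thread): chain=2 thread=4
After 11 (gather 3 mithril): chain=2 mithril=3 thread=4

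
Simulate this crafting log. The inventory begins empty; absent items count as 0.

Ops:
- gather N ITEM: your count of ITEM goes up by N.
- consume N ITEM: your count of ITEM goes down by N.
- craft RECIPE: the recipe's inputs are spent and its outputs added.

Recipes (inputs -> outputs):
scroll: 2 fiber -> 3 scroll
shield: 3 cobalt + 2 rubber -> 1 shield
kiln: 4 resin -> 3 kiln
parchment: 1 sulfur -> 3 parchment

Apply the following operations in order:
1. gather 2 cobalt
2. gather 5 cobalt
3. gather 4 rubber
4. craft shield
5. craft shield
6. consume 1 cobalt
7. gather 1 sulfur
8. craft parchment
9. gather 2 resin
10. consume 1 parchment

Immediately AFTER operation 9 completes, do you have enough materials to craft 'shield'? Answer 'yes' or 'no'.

After 1 (gather 2 cobalt): cobalt=2
After 2 (gather 5 cobalt): cobalt=7
After 3 (gather 4 rubber): cobalt=7 rubber=4
After 4 (craft shield): cobalt=4 rubber=2 shield=1
After 5 (craft shield): cobalt=1 shield=2
After 6 (consume 1 cobalt): shield=2
After 7 (gather 1 sulfur): shield=2 sulfur=1
After 8 (craft parchment): parchment=3 shield=2
After 9 (gather 2 resin): parchment=3 resin=2 shield=2

Answer: no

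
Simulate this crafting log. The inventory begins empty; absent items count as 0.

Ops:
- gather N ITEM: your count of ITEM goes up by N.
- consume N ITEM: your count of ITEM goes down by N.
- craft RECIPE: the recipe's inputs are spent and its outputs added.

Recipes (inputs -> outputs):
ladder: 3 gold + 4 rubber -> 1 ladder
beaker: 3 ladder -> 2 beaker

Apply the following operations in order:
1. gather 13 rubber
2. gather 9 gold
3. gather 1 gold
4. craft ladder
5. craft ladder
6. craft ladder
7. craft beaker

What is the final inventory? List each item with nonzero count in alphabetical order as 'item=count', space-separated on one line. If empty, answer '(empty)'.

After 1 (gather 13 rubber): rubber=13
After 2 (gather 9 gold): gold=9 rubber=13
After 3 (gather 1 gold): gold=10 rubber=13
After 4 (craft ladder): gold=7 ladder=1 rubber=9
After 5 (craft ladder): gold=4 ladder=2 rubber=5
After 6 (craft ladder): gold=1 ladder=3 rubber=1
After 7 (craft beaker): beaker=2 gold=1 rubber=1

Answer: beaker=2 gold=1 rubber=1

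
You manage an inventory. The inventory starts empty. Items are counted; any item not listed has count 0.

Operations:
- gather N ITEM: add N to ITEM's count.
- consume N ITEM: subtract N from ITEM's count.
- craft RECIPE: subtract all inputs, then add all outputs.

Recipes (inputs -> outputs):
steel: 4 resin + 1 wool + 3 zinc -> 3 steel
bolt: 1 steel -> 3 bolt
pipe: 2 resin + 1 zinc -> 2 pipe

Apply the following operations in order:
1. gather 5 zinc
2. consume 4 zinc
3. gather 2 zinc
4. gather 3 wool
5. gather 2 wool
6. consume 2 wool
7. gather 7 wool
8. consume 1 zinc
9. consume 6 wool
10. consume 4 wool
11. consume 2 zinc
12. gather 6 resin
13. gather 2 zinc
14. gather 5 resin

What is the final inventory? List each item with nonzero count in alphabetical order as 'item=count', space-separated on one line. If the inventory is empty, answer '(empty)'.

Answer: resin=11 zinc=2

Derivation:
After 1 (gather 5 zinc): zinc=5
After 2 (consume 4 zinc): zinc=1
After 3 (gather 2 zinc): zinc=3
After 4 (gather 3 wool): wool=3 zinc=3
After 5 (gather 2 wool): wool=5 zinc=3
After 6 (consume 2 wool): wool=3 zinc=3
After 7 (gather 7 wool): wool=10 zinc=3
After 8 (consume 1 zinc): wool=10 zinc=2
After 9 (consume 6 wool): wool=4 zinc=2
After 10 (consume 4 wool): zinc=2
After 11 (consume 2 zinc): (empty)
After 12 (gather 6 resin): resin=6
After 13 (gather 2 zinc): resin=6 zinc=2
After 14 (gather 5 resin): resin=11 zinc=2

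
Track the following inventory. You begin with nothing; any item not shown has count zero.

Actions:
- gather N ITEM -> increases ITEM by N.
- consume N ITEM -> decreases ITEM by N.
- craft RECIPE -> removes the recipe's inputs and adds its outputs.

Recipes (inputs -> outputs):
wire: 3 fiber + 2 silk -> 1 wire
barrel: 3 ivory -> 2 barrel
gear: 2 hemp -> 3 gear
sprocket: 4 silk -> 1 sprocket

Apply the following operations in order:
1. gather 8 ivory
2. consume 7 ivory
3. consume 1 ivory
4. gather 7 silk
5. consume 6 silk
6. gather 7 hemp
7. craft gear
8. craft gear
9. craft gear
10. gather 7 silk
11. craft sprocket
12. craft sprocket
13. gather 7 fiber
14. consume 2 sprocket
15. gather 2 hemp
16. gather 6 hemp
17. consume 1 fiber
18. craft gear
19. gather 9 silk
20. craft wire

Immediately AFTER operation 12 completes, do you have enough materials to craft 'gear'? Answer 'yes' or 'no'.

After 1 (gather 8 ivory): ivory=8
After 2 (consume 7 ivory): ivory=1
After 3 (consume 1 ivory): (empty)
After 4 (gather 7 silk): silk=7
After 5 (consume 6 silk): silk=1
After 6 (gather 7 hemp): hemp=7 silk=1
After 7 (craft gear): gear=3 hemp=5 silk=1
After 8 (craft gear): gear=6 hemp=3 silk=1
After 9 (craft gear): gear=9 hemp=1 silk=1
After 10 (gather 7 silk): gear=9 hemp=1 silk=8
After 11 (craft sprocket): gear=9 hemp=1 silk=4 sprocket=1
After 12 (craft sprocket): gear=9 hemp=1 sprocket=2

Answer: no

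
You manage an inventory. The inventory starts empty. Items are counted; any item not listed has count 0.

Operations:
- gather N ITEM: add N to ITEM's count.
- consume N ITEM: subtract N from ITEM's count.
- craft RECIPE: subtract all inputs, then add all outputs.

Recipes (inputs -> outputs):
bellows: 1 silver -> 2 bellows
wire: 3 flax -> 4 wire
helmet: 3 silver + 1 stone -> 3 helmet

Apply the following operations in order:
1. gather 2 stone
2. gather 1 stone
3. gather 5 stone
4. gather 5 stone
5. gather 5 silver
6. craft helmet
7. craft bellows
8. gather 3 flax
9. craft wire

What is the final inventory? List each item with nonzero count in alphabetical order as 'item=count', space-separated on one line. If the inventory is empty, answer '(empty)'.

After 1 (gather 2 stone): stone=2
After 2 (gather 1 stone): stone=3
After 3 (gather 5 stone): stone=8
After 4 (gather 5 stone): stone=13
After 5 (gather 5 silver): silver=5 stone=13
After 6 (craft helmet): helmet=3 silver=2 stone=12
After 7 (craft bellows): bellows=2 helmet=3 silver=1 stone=12
After 8 (gather 3 flax): bellows=2 flax=3 helmet=3 silver=1 stone=12
After 9 (craft wire): bellows=2 helmet=3 silver=1 stone=12 wire=4

Answer: bellows=2 helmet=3 silver=1 stone=12 wire=4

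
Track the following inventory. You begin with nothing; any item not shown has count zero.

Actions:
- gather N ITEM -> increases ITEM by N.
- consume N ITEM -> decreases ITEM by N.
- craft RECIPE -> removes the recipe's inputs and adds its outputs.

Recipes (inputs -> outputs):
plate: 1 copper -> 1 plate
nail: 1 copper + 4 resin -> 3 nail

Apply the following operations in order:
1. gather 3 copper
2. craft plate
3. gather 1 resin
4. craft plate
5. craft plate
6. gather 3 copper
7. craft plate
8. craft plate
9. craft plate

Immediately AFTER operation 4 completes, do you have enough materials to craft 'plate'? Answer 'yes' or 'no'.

Answer: yes

Derivation:
After 1 (gather 3 copper): copper=3
After 2 (craft plate): copper=2 plate=1
After 3 (gather 1 resin): copper=2 plate=1 resin=1
After 4 (craft plate): copper=1 plate=2 resin=1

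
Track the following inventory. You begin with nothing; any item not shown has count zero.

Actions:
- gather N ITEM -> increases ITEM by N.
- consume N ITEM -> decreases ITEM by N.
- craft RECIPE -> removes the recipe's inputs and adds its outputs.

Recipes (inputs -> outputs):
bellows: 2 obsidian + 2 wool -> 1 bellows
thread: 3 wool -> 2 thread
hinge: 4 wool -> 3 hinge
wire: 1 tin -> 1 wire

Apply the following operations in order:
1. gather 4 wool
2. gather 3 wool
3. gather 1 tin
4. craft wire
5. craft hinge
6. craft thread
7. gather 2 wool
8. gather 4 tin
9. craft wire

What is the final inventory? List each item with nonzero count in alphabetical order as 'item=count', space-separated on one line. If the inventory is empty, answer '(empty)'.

Answer: hinge=3 thread=2 tin=3 wire=2 wool=2

Derivation:
After 1 (gather 4 wool): wool=4
After 2 (gather 3 wool): wool=7
After 3 (gather 1 tin): tin=1 wool=7
After 4 (craft wire): wire=1 wool=7
After 5 (craft hinge): hinge=3 wire=1 wool=3
After 6 (craft thread): hinge=3 thread=2 wire=1
After 7 (gather 2 wool): hinge=3 thread=2 wire=1 wool=2
After 8 (gather 4 tin): hinge=3 thread=2 tin=4 wire=1 wool=2
After 9 (craft wire): hinge=3 thread=2 tin=3 wire=2 wool=2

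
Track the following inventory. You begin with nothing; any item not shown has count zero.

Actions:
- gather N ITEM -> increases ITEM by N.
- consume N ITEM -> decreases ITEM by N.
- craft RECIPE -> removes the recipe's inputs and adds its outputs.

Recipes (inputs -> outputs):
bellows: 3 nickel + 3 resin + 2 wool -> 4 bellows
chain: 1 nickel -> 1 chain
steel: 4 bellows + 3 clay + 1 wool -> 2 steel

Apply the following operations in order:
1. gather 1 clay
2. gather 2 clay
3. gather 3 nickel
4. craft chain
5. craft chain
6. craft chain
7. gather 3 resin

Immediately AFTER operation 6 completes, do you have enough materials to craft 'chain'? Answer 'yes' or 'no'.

Answer: no

Derivation:
After 1 (gather 1 clay): clay=1
After 2 (gather 2 clay): clay=3
After 3 (gather 3 nickel): clay=3 nickel=3
After 4 (craft chain): chain=1 clay=3 nickel=2
After 5 (craft chain): chain=2 clay=3 nickel=1
After 6 (craft chain): chain=3 clay=3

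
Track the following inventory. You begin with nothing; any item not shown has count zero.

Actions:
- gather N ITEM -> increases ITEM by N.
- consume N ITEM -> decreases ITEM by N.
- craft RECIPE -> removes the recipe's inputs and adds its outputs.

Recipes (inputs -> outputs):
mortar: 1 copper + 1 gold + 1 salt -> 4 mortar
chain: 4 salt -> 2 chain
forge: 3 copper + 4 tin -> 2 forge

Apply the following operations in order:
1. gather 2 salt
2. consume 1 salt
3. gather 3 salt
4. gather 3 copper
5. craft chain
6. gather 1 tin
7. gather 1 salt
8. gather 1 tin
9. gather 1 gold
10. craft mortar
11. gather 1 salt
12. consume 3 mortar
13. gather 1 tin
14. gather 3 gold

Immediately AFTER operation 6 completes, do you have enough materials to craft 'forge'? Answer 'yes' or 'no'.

Answer: no

Derivation:
After 1 (gather 2 salt): salt=2
After 2 (consume 1 salt): salt=1
After 3 (gather 3 salt): salt=4
After 4 (gather 3 copper): copper=3 salt=4
After 5 (craft chain): chain=2 copper=3
After 6 (gather 1 tin): chain=2 copper=3 tin=1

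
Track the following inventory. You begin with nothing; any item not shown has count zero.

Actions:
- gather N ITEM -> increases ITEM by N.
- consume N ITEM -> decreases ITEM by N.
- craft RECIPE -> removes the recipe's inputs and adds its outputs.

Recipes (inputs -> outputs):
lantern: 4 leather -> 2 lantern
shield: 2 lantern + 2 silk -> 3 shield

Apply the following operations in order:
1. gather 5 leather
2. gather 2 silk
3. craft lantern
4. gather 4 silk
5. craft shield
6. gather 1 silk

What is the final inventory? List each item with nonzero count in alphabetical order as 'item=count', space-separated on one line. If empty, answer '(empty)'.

Answer: leather=1 shield=3 silk=5

Derivation:
After 1 (gather 5 leather): leather=5
After 2 (gather 2 silk): leather=5 silk=2
After 3 (craft lantern): lantern=2 leather=1 silk=2
After 4 (gather 4 silk): lantern=2 leather=1 silk=6
After 5 (craft shield): leather=1 shield=3 silk=4
After 6 (gather 1 silk): leather=1 shield=3 silk=5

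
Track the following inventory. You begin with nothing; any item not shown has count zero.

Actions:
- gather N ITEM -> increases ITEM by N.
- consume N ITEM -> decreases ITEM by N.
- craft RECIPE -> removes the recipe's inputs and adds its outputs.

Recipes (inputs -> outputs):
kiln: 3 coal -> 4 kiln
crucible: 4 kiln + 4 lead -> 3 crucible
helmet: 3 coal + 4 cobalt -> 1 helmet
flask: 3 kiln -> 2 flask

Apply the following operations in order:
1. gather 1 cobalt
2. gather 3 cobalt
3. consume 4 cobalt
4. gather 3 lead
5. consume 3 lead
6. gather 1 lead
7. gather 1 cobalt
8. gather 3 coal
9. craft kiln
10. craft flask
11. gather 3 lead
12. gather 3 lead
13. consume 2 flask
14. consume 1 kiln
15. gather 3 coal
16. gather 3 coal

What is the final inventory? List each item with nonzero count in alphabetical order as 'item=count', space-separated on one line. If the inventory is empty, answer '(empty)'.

After 1 (gather 1 cobalt): cobalt=1
After 2 (gather 3 cobalt): cobalt=4
After 3 (consume 4 cobalt): (empty)
After 4 (gather 3 lead): lead=3
After 5 (consume 3 lead): (empty)
After 6 (gather 1 lead): lead=1
After 7 (gather 1 cobalt): cobalt=1 lead=1
After 8 (gather 3 coal): coal=3 cobalt=1 lead=1
After 9 (craft kiln): cobalt=1 kiln=4 lead=1
After 10 (craft flask): cobalt=1 flask=2 kiln=1 lead=1
After 11 (gather 3 lead): cobalt=1 flask=2 kiln=1 lead=4
After 12 (gather 3 lead): cobalt=1 flask=2 kiln=1 lead=7
After 13 (consume 2 flask): cobalt=1 kiln=1 lead=7
After 14 (consume 1 kiln): cobalt=1 lead=7
After 15 (gather 3 coal): coal=3 cobalt=1 lead=7
After 16 (gather 3 coal): coal=6 cobalt=1 lead=7

Answer: coal=6 cobalt=1 lead=7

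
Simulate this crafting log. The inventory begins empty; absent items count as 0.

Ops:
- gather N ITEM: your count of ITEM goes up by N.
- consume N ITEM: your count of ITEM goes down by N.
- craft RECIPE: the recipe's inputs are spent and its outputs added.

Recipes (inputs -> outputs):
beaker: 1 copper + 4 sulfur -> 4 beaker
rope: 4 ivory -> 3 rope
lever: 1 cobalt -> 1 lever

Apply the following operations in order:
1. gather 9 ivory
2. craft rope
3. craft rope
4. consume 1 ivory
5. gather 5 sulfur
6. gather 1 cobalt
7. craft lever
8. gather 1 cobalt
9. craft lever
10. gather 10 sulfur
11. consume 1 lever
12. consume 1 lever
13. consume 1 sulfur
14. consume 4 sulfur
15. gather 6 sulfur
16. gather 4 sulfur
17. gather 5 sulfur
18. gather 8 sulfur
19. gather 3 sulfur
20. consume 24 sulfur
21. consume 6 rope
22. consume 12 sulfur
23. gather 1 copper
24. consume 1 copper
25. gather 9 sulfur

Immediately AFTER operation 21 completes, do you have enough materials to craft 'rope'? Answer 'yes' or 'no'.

After 1 (gather 9 ivory): ivory=9
After 2 (craft rope): ivory=5 rope=3
After 3 (craft rope): ivory=1 rope=6
After 4 (consume 1 ivory): rope=6
After 5 (gather 5 sulfur): rope=6 sulfur=5
After 6 (gather 1 cobalt): cobalt=1 rope=6 sulfur=5
After 7 (craft lever): lever=1 rope=6 sulfur=5
After 8 (gather 1 cobalt): cobalt=1 lever=1 rope=6 sulfur=5
After 9 (craft lever): lever=2 rope=6 sulfur=5
After 10 (gather 10 sulfur): lever=2 rope=6 sulfur=15
After 11 (consume 1 lever): lever=1 rope=6 sulfur=15
After 12 (consume 1 lever): rope=6 sulfur=15
After 13 (consume 1 sulfur): rope=6 sulfur=14
After 14 (consume 4 sulfur): rope=6 sulfur=10
After 15 (gather 6 sulfur): rope=6 sulfur=16
After 16 (gather 4 sulfur): rope=6 sulfur=20
After 17 (gather 5 sulfur): rope=6 sulfur=25
After 18 (gather 8 sulfur): rope=6 sulfur=33
After 19 (gather 3 sulfur): rope=6 sulfur=36
After 20 (consume 24 sulfur): rope=6 sulfur=12
After 21 (consume 6 rope): sulfur=12

Answer: no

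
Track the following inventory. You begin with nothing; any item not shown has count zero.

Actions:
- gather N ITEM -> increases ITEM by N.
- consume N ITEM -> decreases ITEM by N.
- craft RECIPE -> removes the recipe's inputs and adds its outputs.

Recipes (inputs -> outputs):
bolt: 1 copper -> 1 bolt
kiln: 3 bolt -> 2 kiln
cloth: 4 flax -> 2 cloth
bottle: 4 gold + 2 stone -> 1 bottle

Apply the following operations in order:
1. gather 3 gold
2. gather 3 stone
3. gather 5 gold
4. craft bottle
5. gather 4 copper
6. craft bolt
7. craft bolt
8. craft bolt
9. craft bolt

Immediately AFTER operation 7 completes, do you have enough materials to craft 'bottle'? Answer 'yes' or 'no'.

Answer: no

Derivation:
After 1 (gather 3 gold): gold=3
After 2 (gather 3 stone): gold=3 stone=3
After 3 (gather 5 gold): gold=8 stone=3
After 4 (craft bottle): bottle=1 gold=4 stone=1
After 5 (gather 4 copper): bottle=1 copper=4 gold=4 stone=1
After 6 (craft bolt): bolt=1 bottle=1 copper=3 gold=4 stone=1
After 7 (craft bolt): bolt=2 bottle=1 copper=2 gold=4 stone=1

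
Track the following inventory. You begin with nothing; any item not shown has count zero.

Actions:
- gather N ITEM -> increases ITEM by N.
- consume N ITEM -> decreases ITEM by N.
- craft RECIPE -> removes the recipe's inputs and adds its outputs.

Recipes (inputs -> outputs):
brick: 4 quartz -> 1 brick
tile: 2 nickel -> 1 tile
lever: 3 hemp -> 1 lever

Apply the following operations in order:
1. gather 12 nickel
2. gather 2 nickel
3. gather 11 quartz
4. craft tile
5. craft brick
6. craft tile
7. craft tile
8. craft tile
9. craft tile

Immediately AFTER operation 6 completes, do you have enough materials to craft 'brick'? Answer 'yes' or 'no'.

After 1 (gather 12 nickel): nickel=12
After 2 (gather 2 nickel): nickel=14
After 3 (gather 11 quartz): nickel=14 quartz=11
After 4 (craft tile): nickel=12 quartz=11 tile=1
After 5 (craft brick): brick=1 nickel=12 quartz=7 tile=1
After 6 (craft tile): brick=1 nickel=10 quartz=7 tile=2

Answer: yes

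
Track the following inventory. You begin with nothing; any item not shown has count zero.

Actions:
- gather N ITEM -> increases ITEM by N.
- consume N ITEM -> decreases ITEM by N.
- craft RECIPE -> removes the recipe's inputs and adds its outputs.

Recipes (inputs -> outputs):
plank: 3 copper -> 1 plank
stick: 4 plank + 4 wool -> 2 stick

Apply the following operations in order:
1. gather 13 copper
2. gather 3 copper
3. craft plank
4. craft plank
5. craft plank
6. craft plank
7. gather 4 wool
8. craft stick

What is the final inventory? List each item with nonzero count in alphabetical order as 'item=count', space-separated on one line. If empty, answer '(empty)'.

After 1 (gather 13 copper): copper=13
After 2 (gather 3 copper): copper=16
After 3 (craft plank): copper=13 plank=1
After 4 (craft plank): copper=10 plank=2
After 5 (craft plank): copper=7 plank=3
After 6 (craft plank): copper=4 plank=4
After 7 (gather 4 wool): copper=4 plank=4 wool=4
After 8 (craft stick): copper=4 stick=2

Answer: copper=4 stick=2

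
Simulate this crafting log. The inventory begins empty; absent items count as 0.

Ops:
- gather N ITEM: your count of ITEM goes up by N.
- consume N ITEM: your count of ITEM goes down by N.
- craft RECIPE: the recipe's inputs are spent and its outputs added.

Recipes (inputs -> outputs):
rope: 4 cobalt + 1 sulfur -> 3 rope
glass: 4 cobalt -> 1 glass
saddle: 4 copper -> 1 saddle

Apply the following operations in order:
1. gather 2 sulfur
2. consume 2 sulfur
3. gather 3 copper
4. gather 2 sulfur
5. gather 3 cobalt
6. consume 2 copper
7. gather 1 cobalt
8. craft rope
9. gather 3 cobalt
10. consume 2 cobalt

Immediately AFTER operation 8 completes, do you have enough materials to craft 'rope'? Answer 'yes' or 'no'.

After 1 (gather 2 sulfur): sulfur=2
After 2 (consume 2 sulfur): (empty)
After 3 (gather 3 copper): copper=3
After 4 (gather 2 sulfur): copper=3 sulfur=2
After 5 (gather 3 cobalt): cobalt=3 copper=3 sulfur=2
After 6 (consume 2 copper): cobalt=3 copper=1 sulfur=2
After 7 (gather 1 cobalt): cobalt=4 copper=1 sulfur=2
After 8 (craft rope): copper=1 rope=3 sulfur=1

Answer: no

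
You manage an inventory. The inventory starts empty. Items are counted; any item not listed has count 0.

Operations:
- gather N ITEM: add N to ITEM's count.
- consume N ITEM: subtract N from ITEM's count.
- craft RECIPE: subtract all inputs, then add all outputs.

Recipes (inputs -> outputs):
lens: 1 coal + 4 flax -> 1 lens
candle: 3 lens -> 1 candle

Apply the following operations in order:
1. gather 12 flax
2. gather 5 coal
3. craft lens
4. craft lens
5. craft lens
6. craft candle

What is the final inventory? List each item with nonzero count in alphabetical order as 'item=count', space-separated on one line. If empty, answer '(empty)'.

Answer: candle=1 coal=2

Derivation:
After 1 (gather 12 flax): flax=12
After 2 (gather 5 coal): coal=5 flax=12
After 3 (craft lens): coal=4 flax=8 lens=1
After 4 (craft lens): coal=3 flax=4 lens=2
After 5 (craft lens): coal=2 lens=3
After 6 (craft candle): candle=1 coal=2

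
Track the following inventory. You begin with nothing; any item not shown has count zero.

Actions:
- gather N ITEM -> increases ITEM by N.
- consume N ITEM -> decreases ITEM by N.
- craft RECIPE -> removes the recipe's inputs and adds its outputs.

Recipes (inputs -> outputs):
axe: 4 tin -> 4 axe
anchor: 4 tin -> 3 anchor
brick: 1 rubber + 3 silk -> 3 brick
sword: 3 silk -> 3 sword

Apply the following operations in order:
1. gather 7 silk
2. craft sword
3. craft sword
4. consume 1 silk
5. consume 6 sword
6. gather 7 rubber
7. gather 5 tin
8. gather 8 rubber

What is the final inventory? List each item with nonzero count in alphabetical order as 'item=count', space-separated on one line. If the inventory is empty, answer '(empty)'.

After 1 (gather 7 silk): silk=7
After 2 (craft sword): silk=4 sword=3
After 3 (craft sword): silk=1 sword=6
After 4 (consume 1 silk): sword=6
After 5 (consume 6 sword): (empty)
After 6 (gather 7 rubber): rubber=7
After 7 (gather 5 tin): rubber=7 tin=5
After 8 (gather 8 rubber): rubber=15 tin=5

Answer: rubber=15 tin=5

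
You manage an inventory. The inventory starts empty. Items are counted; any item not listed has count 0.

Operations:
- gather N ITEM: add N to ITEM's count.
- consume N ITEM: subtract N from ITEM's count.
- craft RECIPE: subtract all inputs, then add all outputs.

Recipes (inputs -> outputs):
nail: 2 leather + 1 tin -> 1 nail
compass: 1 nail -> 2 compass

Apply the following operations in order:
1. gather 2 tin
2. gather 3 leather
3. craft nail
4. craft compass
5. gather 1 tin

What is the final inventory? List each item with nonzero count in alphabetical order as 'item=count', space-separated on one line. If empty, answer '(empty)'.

Answer: compass=2 leather=1 tin=2

Derivation:
After 1 (gather 2 tin): tin=2
After 2 (gather 3 leather): leather=3 tin=2
After 3 (craft nail): leather=1 nail=1 tin=1
After 4 (craft compass): compass=2 leather=1 tin=1
After 5 (gather 1 tin): compass=2 leather=1 tin=2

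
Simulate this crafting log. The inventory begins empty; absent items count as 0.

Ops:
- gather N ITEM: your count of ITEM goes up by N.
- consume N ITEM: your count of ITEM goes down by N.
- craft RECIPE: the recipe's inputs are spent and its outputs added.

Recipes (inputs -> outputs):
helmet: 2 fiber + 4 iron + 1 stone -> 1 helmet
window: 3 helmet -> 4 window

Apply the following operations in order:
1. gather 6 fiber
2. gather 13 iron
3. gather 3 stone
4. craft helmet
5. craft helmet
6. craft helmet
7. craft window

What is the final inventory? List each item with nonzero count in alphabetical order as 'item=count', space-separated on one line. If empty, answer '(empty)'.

Answer: iron=1 window=4

Derivation:
After 1 (gather 6 fiber): fiber=6
After 2 (gather 13 iron): fiber=6 iron=13
After 3 (gather 3 stone): fiber=6 iron=13 stone=3
After 4 (craft helmet): fiber=4 helmet=1 iron=9 stone=2
After 5 (craft helmet): fiber=2 helmet=2 iron=5 stone=1
After 6 (craft helmet): helmet=3 iron=1
After 7 (craft window): iron=1 window=4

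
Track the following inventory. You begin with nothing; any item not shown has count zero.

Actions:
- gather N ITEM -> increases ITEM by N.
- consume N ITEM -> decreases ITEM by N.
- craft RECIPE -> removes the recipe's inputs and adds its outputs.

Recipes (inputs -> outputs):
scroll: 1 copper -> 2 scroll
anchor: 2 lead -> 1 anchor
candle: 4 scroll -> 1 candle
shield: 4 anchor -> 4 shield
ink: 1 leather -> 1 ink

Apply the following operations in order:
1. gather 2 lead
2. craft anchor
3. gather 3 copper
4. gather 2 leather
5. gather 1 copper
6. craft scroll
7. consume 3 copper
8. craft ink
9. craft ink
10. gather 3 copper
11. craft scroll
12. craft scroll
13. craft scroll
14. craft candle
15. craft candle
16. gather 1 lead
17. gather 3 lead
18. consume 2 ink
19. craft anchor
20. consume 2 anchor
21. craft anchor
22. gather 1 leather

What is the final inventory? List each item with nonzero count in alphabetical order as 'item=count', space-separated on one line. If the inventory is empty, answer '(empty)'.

Answer: anchor=1 candle=2 leather=1

Derivation:
After 1 (gather 2 lead): lead=2
After 2 (craft anchor): anchor=1
After 3 (gather 3 copper): anchor=1 copper=3
After 4 (gather 2 leather): anchor=1 copper=3 leather=2
After 5 (gather 1 copper): anchor=1 copper=4 leather=2
After 6 (craft scroll): anchor=1 copper=3 leather=2 scroll=2
After 7 (consume 3 copper): anchor=1 leather=2 scroll=2
After 8 (craft ink): anchor=1 ink=1 leather=1 scroll=2
After 9 (craft ink): anchor=1 ink=2 scroll=2
After 10 (gather 3 copper): anchor=1 copper=3 ink=2 scroll=2
After 11 (craft scroll): anchor=1 copper=2 ink=2 scroll=4
After 12 (craft scroll): anchor=1 copper=1 ink=2 scroll=6
After 13 (craft scroll): anchor=1 ink=2 scroll=8
After 14 (craft candle): anchor=1 candle=1 ink=2 scroll=4
After 15 (craft candle): anchor=1 candle=2 ink=2
After 16 (gather 1 lead): anchor=1 candle=2 ink=2 lead=1
After 17 (gather 3 lead): anchor=1 candle=2 ink=2 lead=4
After 18 (consume 2 ink): anchor=1 candle=2 lead=4
After 19 (craft anchor): anchor=2 candle=2 lead=2
After 20 (consume 2 anchor): candle=2 lead=2
After 21 (craft anchor): anchor=1 candle=2
After 22 (gather 1 leather): anchor=1 candle=2 leather=1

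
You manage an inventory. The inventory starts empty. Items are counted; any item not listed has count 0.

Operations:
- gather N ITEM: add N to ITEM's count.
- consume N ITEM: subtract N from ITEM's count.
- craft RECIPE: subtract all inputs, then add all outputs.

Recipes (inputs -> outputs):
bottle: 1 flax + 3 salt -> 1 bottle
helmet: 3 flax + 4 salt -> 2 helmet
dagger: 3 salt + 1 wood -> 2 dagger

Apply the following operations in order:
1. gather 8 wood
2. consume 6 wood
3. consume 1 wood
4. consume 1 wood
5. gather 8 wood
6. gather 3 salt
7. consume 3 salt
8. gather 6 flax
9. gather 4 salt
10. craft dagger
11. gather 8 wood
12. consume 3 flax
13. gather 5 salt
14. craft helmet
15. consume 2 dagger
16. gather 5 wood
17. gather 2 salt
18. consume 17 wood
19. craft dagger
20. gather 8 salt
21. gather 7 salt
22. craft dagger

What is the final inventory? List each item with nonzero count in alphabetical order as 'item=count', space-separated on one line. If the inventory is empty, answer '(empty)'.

Answer: dagger=4 helmet=2 salt=13 wood=1

Derivation:
After 1 (gather 8 wood): wood=8
After 2 (consume 6 wood): wood=2
After 3 (consume 1 wood): wood=1
After 4 (consume 1 wood): (empty)
After 5 (gather 8 wood): wood=8
After 6 (gather 3 salt): salt=3 wood=8
After 7 (consume 3 salt): wood=8
After 8 (gather 6 flax): flax=6 wood=8
After 9 (gather 4 salt): flax=6 salt=4 wood=8
After 10 (craft dagger): dagger=2 flax=6 salt=1 wood=7
After 11 (gather 8 wood): dagger=2 flax=6 salt=1 wood=15
After 12 (consume 3 flax): dagger=2 flax=3 salt=1 wood=15
After 13 (gather 5 salt): dagger=2 flax=3 salt=6 wood=15
After 14 (craft helmet): dagger=2 helmet=2 salt=2 wood=15
After 15 (consume 2 dagger): helmet=2 salt=2 wood=15
After 16 (gather 5 wood): helmet=2 salt=2 wood=20
After 17 (gather 2 salt): helmet=2 salt=4 wood=20
After 18 (consume 17 wood): helmet=2 salt=4 wood=3
After 19 (craft dagger): dagger=2 helmet=2 salt=1 wood=2
After 20 (gather 8 salt): dagger=2 helmet=2 salt=9 wood=2
After 21 (gather 7 salt): dagger=2 helmet=2 salt=16 wood=2
After 22 (craft dagger): dagger=4 helmet=2 salt=13 wood=1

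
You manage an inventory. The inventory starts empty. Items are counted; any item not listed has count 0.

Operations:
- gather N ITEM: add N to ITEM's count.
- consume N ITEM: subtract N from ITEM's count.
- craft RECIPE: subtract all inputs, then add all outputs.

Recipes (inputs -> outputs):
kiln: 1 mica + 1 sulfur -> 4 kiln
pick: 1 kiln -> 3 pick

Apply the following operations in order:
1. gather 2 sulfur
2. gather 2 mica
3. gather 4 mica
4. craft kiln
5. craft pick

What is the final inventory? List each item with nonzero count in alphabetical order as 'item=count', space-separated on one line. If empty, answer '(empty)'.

Answer: kiln=3 mica=5 pick=3 sulfur=1

Derivation:
After 1 (gather 2 sulfur): sulfur=2
After 2 (gather 2 mica): mica=2 sulfur=2
After 3 (gather 4 mica): mica=6 sulfur=2
After 4 (craft kiln): kiln=4 mica=5 sulfur=1
After 5 (craft pick): kiln=3 mica=5 pick=3 sulfur=1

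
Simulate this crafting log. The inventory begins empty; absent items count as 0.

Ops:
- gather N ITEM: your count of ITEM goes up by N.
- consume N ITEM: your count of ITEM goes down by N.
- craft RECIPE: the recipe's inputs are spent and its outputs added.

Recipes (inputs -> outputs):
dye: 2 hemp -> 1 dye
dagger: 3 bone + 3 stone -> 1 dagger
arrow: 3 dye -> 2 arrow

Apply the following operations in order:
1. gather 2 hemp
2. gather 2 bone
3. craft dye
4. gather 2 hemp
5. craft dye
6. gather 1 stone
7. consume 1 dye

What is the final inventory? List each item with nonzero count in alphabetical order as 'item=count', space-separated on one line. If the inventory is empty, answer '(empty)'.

After 1 (gather 2 hemp): hemp=2
After 2 (gather 2 bone): bone=2 hemp=2
After 3 (craft dye): bone=2 dye=1
After 4 (gather 2 hemp): bone=2 dye=1 hemp=2
After 5 (craft dye): bone=2 dye=2
After 6 (gather 1 stone): bone=2 dye=2 stone=1
After 7 (consume 1 dye): bone=2 dye=1 stone=1

Answer: bone=2 dye=1 stone=1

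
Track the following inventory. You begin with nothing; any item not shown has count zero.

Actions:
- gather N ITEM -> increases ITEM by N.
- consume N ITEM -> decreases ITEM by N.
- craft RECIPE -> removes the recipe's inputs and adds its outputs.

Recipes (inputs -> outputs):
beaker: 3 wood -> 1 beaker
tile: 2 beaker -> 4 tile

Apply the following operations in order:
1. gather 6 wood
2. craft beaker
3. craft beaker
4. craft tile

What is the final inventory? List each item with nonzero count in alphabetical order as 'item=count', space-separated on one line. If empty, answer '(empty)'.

Answer: tile=4

Derivation:
After 1 (gather 6 wood): wood=6
After 2 (craft beaker): beaker=1 wood=3
After 3 (craft beaker): beaker=2
After 4 (craft tile): tile=4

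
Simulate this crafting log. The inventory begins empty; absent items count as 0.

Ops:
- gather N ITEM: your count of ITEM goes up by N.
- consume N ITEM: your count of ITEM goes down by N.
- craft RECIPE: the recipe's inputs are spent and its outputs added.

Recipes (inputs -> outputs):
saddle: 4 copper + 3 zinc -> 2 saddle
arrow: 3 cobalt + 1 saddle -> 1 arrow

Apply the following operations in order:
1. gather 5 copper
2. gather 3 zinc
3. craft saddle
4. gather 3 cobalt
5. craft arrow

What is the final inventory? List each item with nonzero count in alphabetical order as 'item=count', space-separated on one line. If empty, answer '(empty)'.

Answer: arrow=1 copper=1 saddle=1

Derivation:
After 1 (gather 5 copper): copper=5
After 2 (gather 3 zinc): copper=5 zinc=3
After 3 (craft saddle): copper=1 saddle=2
After 4 (gather 3 cobalt): cobalt=3 copper=1 saddle=2
After 5 (craft arrow): arrow=1 copper=1 saddle=1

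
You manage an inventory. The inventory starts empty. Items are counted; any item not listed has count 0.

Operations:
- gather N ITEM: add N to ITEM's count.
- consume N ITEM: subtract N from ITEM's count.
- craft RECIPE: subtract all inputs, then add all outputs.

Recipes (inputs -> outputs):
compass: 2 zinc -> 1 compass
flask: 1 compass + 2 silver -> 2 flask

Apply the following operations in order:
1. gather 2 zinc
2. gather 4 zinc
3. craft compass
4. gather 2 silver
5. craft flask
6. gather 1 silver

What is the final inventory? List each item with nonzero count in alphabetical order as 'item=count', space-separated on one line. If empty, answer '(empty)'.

After 1 (gather 2 zinc): zinc=2
After 2 (gather 4 zinc): zinc=6
After 3 (craft compass): compass=1 zinc=4
After 4 (gather 2 silver): compass=1 silver=2 zinc=4
After 5 (craft flask): flask=2 zinc=4
After 6 (gather 1 silver): flask=2 silver=1 zinc=4

Answer: flask=2 silver=1 zinc=4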